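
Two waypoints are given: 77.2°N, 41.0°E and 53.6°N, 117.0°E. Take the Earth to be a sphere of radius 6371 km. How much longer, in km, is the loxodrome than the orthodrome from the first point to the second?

Great circle: cos σ = sin φ₁ sin φ₂ + cos φ₁ cos φ₂ cos Δλ,  σ = 0.6151 rad → d_gc = 3919.0 km
Rhumb line: Δψ = -1.0754, q = Δφ/Δψ = 0.3830, d_rh = R√(Δφ²+q²Δλ²) = 4166.9 km
Excess = 4166.9 − 3919.0 = 247.9 ≈ 248 km

248 km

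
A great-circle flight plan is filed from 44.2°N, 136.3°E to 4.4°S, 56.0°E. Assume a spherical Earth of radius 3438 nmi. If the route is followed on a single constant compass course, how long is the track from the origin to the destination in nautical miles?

5241 nmi

Rhumb course C = atan2(Δλ, Δψ) with Δψ = ln[tan(π/4+φ₂/2)/tan(π/4+φ₁/2)] = -0.9386, Δλ = -1.4015 → C = 236.19°
d = R·|Δφ| / |cos C| = 3438·0.84823 / 0.55646 = 5241 nmi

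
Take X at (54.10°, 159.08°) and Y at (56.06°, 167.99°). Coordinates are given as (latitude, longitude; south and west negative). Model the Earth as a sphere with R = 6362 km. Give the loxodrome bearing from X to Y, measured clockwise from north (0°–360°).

69.0°

Meridional parts: M(φ₁)=+1.1272, M(φ₂)=+1.1869 → ΔM = +0.0598;  Δλ = +0.1555 rad
tan C = Δλ / ΔM = +2.6016 → C = 68.97°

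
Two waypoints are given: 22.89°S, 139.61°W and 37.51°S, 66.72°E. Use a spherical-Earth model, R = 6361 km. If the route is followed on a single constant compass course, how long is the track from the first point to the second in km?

14767 km

Δψ = ln[tan(π/4+φ₂/2)/tan(π/4+φ₁/2)] = -0.2966;  Δφ = -0.2552 rad,  Δλ = -2.6820 rad
q = Δφ/Δψ = 0.8603
d = R·√(Δφ² + q²Δλ²) = 6361·2.32150 = 14767 km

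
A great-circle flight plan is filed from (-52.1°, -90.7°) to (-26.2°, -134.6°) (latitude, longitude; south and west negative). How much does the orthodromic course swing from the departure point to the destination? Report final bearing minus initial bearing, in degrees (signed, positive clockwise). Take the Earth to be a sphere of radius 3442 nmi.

Initial bearing θ₁ = atan2(sin Δλ cos φ₂, cos φ₁ sin φ₂ − sin φ₁ cos φ₂ cos Δλ) = 291.01°
Final bearing θ₂ = (initial bearing from the destination back to the start) + 180° = 320.27°
Δθ = θ₂ − θ₁ = +29.3°

+29.3°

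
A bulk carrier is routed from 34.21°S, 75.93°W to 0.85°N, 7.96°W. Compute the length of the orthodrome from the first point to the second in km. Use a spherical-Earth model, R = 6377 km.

cos σ = sin φ₁ sin φ₂ + cos φ₁ cos φ₂ cos Δλ
      = sin(-34.21°)sin(0.85°) + cos(-34.21°)cos(0.85°)cos(67.97°) = 0.3018
σ = 72.433° → d = Rσ = 6377·1.26420 = 8062 km

8062 km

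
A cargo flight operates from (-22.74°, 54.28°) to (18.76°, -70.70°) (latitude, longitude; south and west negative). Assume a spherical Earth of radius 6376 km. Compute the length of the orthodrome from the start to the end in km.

14320 km

Haversine: a = sin²(Δφ/2)+cos φ₁ cos φ₂ sin²(Δλ/2) = 0.81248;  σ = 2·atan2(√a,√(1−a))
σ = 128.679° → d = Rσ = 6376·2.24587 = 14320 km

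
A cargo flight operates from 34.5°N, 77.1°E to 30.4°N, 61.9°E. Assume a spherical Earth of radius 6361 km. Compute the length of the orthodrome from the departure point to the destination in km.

1493 km

Haversine: a = sin²(Δφ/2)+cos φ₁ cos φ₂ sin²(Δλ/2) = 0.01371;  σ = 2·atan2(√a,√(1−a))
σ = 13.450° → d = Rσ = 6361·0.23474 = 1493 km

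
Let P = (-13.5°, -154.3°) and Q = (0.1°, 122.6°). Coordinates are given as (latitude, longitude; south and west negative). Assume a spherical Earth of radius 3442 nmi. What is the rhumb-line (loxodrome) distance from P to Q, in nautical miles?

Δψ = ln[tan(π/4+φ₂/2)/tan(π/4+φ₁/2)] = +0.2396;  Δφ = +0.2374 rad,  Δλ = -1.4504 rad
q = Δφ/Δψ = 0.9908
d = R·√(Δφ² + q²Δλ²) = 3442·1.45646 = 5013 nmi

5013 nmi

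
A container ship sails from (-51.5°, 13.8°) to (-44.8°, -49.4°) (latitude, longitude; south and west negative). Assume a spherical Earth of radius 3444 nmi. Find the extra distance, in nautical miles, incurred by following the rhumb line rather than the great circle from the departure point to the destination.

75 nmi

Great circle: cos σ = sin φ₁ sin φ₂ + cos φ₁ cos φ₂ cos Δλ,  σ = 0.7218 rad → d_gc = 2485.90 nmi
Rhumb line: Δψ = +0.1756, q = Δφ/Δψ = 0.6659, d_rh = R√(Δφ²+q²Δλ²) = 2561.37 nmi
Excess = 2561.37 − 2485.90 = 75.47 ≈ 75 nmi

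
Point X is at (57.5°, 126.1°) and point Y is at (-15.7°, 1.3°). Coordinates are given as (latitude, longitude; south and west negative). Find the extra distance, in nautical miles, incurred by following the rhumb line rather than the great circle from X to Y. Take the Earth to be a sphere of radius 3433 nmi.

414 nmi

Great circle: cos σ = sin φ₁ sin φ₂ + cos φ₁ cos φ₂ cos Δλ,  σ = 2.1217 rad → d_gc = 7283.67 nmi
Rhumb line: Δψ = -1.5103, q = Δφ/Δψ = 0.8459, d_rh = R√(Δφ²+q²Δλ²) = 7697.19 nmi
Excess = 7697.19 − 7283.67 = 413.52 ≈ 414 nmi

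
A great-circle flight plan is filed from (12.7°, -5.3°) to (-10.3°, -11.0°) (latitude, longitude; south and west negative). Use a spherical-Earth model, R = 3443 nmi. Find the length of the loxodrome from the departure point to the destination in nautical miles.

1423 nmi

Rhumb course C = atan2(Δλ, Δψ) with Δψ = ln[tan(π/4+φ₂/2)/tan(π/4+φ₁/2)] = -0.4042, Δλ = -0.0995 → C = 193.83°
d = R·|Δφ| / |cos C| = 3443·0.40143 / 0.97103 = 1423 nmi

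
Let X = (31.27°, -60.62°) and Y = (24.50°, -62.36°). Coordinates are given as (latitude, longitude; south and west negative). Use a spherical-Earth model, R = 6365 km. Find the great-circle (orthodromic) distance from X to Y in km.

771 km

Haversine: a = sin²(Δφ/2)+cos φ₁ cos φ₂ sin²(Δλ/2) = 0.00367;  σ = 2·atan2(√a,√(1−a))
σ = 6.942° → d = Rσ = 6365·0.12116 = 771 km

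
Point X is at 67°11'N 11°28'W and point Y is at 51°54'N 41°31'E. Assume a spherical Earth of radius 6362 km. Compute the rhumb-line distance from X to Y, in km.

Δψ = ln[tan(π/4+φ₂/2)/tan(π/4+φ₁/2)] = -0.5372;  Δφ = -0.2667 rad,  Δλ = +0.9247 rad
q = Δφ/Δψ = 0.4965
d = R·√(Δφ² + q²Δλ²) = 6362·0.53102 = 3378 km

3378 km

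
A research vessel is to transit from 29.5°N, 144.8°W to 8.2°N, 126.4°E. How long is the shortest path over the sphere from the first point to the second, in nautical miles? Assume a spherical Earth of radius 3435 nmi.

cos σ = sin φ₁ sin φ₂ + cos φ₁ cos φ₂ cos Δλ
      = sin(29.50°)sin(8.20°) + cos(29.50°)cos(8.20°)cos(-88.80°) = 0.0883
σ = 84.936° → d = Rσ = 3435·1.48241 = 5092 nmi

5092 nmi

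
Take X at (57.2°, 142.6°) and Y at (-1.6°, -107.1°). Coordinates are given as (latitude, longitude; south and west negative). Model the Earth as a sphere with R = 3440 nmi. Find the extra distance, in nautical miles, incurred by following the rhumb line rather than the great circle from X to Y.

Great circle: cos σ = sin φ₁ sin φ₂ + cos φ₁ cos φ₂ cos Δλ,  σ = 1.7837 rad → d_gc = 6136.1 nmi
Rhumb line: Δψ = -1.2510, q = Δφ/Δψ = 0.8203, d_rh = R√(Δφ²+q²Δλ²) = 6478.8 nmi
Excess = 6478.8 − 6136.1 = 342.7 ≈ 343 nmi

343 nmi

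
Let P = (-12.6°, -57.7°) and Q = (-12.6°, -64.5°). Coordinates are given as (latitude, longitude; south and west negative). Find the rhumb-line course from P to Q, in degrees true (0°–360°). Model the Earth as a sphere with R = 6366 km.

270.0°

Δψ = ln[tan(π/4+φ₂/2)/tan(π/4+φ₁/2)] = +0.0000
Δλ = -0.1187 rad (taken the short way round)
course = atan2(Δλ, Δψ) = 270.00°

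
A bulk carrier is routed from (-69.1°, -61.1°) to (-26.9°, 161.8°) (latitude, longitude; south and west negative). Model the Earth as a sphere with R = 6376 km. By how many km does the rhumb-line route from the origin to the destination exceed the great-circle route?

Great circle: cos σ = sin φ₁ sin φ₂ + cos φ₁ cos φ₂ cos Δλ,  σ = 1.3800 rad → d_gc = 8799.0 km
Rhumb line: Δψ = +1.2027, q = Δφ/Δψ = 0.6124, d_rh = R√(Δφ²+q²Δλ²) = 10457.1 km
Excess = 10457.1 − 8799.0 = 1658.1 ≈ 1658 km

1658 km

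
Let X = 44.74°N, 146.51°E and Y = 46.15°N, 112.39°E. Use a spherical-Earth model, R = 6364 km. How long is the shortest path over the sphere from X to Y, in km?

cos σ = sin φ₁ sin φ₂ + cos φ₁ cos φ₂ cos Δλ
      = sin(44.74°)sin(46.15°) + cos(44.74°)cos(46.15°)cos(-34.12°) = 0.9150
σ = 23.795° → d = Rσ = 6364·0.41531 = 2643 km

2643 km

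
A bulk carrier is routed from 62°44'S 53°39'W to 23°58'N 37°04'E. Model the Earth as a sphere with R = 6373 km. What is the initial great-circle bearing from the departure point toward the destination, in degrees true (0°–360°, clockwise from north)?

79.1°

N = sin Δλ·cos φ₂ = +0.9137;  D = cos φ₁ sin φ₂ − sin φ₁ cos φ₂ cos Δλ = +0.1759
initial course = atan2(N, D) = 79.10°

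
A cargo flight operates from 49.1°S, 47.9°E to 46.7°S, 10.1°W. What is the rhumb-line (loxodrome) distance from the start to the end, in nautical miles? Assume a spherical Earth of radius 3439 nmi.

Δψ = ln[tan(π/4+φ₂/2)/tan(π/4+φ₁/2)] = +0.0625;  Δφ = +0.0419 rad,  Δλ = -1.0123 rad
q = Δφ/Δψ = 0.6703
d = R·√(Δφ² + q²Δλ²) = 3439·0.67979 = 2338 nmi

2338 nmi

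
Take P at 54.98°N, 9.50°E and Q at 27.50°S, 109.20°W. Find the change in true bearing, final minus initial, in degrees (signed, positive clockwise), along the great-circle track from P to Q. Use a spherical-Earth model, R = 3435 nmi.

Initial bearing θ₁ = atan2(sin Δλ cos φ₂, cos φ₁ sin φ₂ − sin φ₁ cos φ₂ cos Δλ) = 276.15°
Final bearing θ₂ = (initial bearing from the destination back to the start) + 180° = 220.03°
Δθ = θ₂ − θ₁ = -56.1°

-56.1°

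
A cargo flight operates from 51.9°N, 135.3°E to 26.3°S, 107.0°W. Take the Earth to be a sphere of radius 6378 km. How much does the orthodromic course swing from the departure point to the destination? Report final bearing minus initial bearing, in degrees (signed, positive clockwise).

+50.6°

At departure: θ₁ = atan2(sin Δλ cos φ₂, cos φ₁ sin φ₂ − sin φ₁ cos φ₂ cos Δλ) = 86.07°
At arrival: θ₂ = atan2(sin Δλ cos φ₁, −cos φ₂ sin φ₁ + sin φ₂ cos φ₁ cos Δλ) = 136.63°
Δθ = θ₂ − θ₁ = +50.6°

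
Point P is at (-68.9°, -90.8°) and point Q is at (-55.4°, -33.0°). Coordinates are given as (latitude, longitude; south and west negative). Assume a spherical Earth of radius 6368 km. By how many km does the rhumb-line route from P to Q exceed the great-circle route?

110 km

Great circle: cos σ = sin φ₁ sin φ₂ + cos φ₁ cos φ₂ cos Δλ,  σ = 0.5015 rad → d_gc = 3193.32 km
Rhumb line: Δψ = +0.5142, q = Δφ/Δψ = 0.4582, d_rh = R√(Δφ²+q²Δλ²) = 3303.78 km
Excess = 3303.78 − 3193.32 = 110.46 ≈ 110 km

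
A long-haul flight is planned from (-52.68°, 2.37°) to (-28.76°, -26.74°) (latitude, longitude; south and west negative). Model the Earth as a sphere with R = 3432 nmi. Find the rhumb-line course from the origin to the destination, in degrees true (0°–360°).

Meridional parts: M(φ₁)=-1.0856, M(φ₂)=-0.5245 → ΔM = +0.5611;  Δλ = -0.5081 rad
tan C = Δλ / ΔM = -0.9055 → C = 317.84°

317.8°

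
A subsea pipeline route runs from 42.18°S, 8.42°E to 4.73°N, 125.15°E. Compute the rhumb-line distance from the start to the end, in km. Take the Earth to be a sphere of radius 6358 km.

Δψ = ln[tan(π/4+φ₂/2)/tan(π/4+φ₁/2)] = +0.8960;  Δφ = +0.8187 rad,  Δλ = +2.0373 rad
q = Δφ/Δψ = 0.9137
d = R·√(Δφ² + q²Δλ²) = 6358·2.03363 = 12930 km

12930 km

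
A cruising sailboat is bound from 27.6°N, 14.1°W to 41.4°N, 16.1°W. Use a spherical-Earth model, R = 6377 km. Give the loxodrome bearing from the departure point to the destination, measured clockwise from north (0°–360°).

Δψ = ln[tan(π/4+φ₂/2)/tan(π/4+φ₁/2)] = +0.2936
Δλ = -0.0349 rad (taken the short way round)
course = atan2(Δλ, Δψ) = 353.22°

353.2°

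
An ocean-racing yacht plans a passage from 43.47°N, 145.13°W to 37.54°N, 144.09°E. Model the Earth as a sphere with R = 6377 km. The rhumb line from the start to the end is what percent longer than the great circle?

Great circle: σ = 0.9165 rad → d_gc = Rσ = 5844.3 km
Rhumb: Δφ = -0.1035, Δλ = -1.2353, Δψ = -0.1363, q = Δφ/Δψ = 0.7595 → d_rh = R√(Δφ²+q²Δλ²) = 6019.6 km
Excess = (6019.6 − 5844.3) / 5844.3 = 175.3 / 5844.3 = 3.00% ≈ 3.0%

3.0%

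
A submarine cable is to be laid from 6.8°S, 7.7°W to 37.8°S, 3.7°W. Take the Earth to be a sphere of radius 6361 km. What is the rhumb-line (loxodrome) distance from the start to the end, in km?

Δψ = ln[tan(π/4+φ₂/2)/tan(π/4+φ₁/2)] = -0.5946;  Δφ = -0.5411 rad,  Δλ = +0.0698 rad
q = Δφ/Δψ = 0.9099
d = R·√(Δφ² + q²Δλ²) = 6361·0.54477 = 3465 km

3465 km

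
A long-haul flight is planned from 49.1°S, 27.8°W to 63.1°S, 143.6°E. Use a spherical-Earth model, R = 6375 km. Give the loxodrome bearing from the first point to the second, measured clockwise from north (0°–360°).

98.4°

Δψ = ln[tan(π/4+φ₂/2)/tan(π/4+φ₁/2)] = -0.4442
Δλ = +2.9915 rad (taken the short way round)
course = atan2(Δλ, Δψ) = 98.45°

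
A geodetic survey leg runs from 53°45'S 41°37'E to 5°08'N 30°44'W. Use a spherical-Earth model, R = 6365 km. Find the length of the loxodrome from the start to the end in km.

Δψ = ln[tan(π/4+φ₂/2)/tan(π/4+φ₁/2)] = +1.2065;  Δφ = +1.0277 rad,  Δλ = -1.2627 rad
q = Δφ/Δψ = 0.8518
d = R·√(Δφ² + q²Δλ²) = 6365·1.48767 = 9469 km

9469 km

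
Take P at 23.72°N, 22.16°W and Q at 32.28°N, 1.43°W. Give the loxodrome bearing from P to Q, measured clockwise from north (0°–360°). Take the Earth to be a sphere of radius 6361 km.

Δψ = ln[tan(π/4+φ₂/2)/tan(π/4+φ₁/2)] = +0.1695
Δλ = +0.3618 rad (taken the short way round)
course = atan2(Δλ, Δψ) = 64.90°

64.9°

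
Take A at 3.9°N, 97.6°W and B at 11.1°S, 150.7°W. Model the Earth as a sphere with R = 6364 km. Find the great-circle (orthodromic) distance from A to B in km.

6100 km

Haversine: a = sin²(Δφ/2)+cos φ₁ cos φ₂ sin²(Δλ/2) = 0.21264;  σ = 2·atan2(√a,√(1−a))
σ = 54.919° → d = Rσ = 6364·0.95852 = 6100 km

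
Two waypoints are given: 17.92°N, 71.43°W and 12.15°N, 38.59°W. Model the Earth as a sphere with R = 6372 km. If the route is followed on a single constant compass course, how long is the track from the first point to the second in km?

3583 km

Δψ = ln[tan(π/4+φ₂/2)/tan(π/4+φ₁/2)] = -0.1043;  Δφ = -0.1007 rad,  Δλ = +0.5732 rad
q = Δφ/Δψ = 0.9653
d = R·√(Δφ² + q²Δλ²) = 6372·0.56237 = 3583 km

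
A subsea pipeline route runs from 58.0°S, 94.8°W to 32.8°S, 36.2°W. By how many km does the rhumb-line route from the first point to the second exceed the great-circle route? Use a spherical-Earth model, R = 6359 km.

Great circle: cos σ = sin φ₁ sin φ₂ + cos φ₁ cos φ₂ cos Δλ,  σ = 0.8073 rad → d_gc = 5133.5 km
Rhumb line: Δψ = +0.6426, q = Δφ/Δψ = 0.6845, d_rh = R√(Δφ²+q²Δλ²) = 5257.2 km
Excess = 5257.2 − 5133.5 = 123.7 ≈ 124 km

124 km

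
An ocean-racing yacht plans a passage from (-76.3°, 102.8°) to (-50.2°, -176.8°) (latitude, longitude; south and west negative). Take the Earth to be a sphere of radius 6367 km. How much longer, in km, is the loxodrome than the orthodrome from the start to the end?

Great circle: cos σ = sin φ₁ sin φ₂ + cos φ₁ cos φ₂ cos Δλ,  σ = 0.6893 rad → d_gc = 4388.61 km
Rhumb line: Δψ = +1.1031, q = Δφ/Δψ = 0.4130, d_rh = R√(Δφ²+q²Δλ²) = 4693.13 km
Excess = 4693.13 − 4388.61 = 304.52 ≈ 305 km

305 km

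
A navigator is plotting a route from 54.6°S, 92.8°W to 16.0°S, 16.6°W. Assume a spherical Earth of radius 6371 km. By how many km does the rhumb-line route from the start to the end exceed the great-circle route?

Great circle: cos σ = sin φ₁ sin φ₂ + cos φ₁ cos φ₂ cos Δλ,  σ = 1.2052 rad → d_gc = 7678.34 km
Rhumb line: Δψ = +0.8592, q = Δφ/Δψ = 0.7841, d_rh = R√(Δφ²+q²Δλ²) = 7909.76 km
Excess = 7909.76 − 7678.34 = 231.42 ≈ 231 km

231 km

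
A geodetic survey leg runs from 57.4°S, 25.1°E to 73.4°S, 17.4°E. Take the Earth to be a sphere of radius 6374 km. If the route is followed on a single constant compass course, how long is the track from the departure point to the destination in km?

1813 km

Rhumb course C = atan2(Δλ, Δψ) with Δψ = ln[tan(π/4+φ₂/2)/tan(π/4+φ₁/2)] = -0.6954, Δλ = -0.1344 → C = 190.94°
d = R·|Δφ| / |cos C| = 6374·0.27925 / 0.98183 = 1813 km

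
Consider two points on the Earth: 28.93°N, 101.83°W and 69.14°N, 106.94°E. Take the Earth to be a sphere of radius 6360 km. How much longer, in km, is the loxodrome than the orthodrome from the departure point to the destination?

2211 km

Great circle: cos σ = sin φ₁ sin φ₂ + cos φ₁ cos φ₂ cos Δλ,  σ = 1.3910 rad → d_gc = 8846.6 km
Rhumb line: Δψ = +1.1646, q = Δφ/Δψ = 0.6026, d_rh = R√(Δφ²+q²Δλ²) = 11057.3 km
Excess = 11057.3 − 8846.6 = 2210.7 ≈ 2211 km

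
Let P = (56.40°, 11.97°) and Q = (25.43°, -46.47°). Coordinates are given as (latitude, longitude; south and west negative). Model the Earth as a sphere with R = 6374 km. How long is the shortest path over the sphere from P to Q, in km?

5756 km

cos σ = sin φ₁ sin φ₂ + cos φ₁ cos φ₂ cos Δλ
      = sin(56.40°)sin(25.43°) + cos(56.40°)cos(25.43°)cos(-58.44°) = 0.6192
σ = 51.739° → d = Rσ = 6374·0.90302 = 5756 km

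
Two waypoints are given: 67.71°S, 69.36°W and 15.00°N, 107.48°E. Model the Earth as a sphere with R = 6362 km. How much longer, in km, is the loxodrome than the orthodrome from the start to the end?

Great circle: cos σ = sin φ₁ sin φ₂ + cos φ₁ cos φ₂ cos Δλ,  σ = 2.2209 rad → d_gc = 14129.6 km
Rhumb line: Δψ = +1.8894, q = Δφ/Δψ = 0.7641, d_rh = R√(Δφ²+q²Δλ²) = 17590.6 km
Excess = 17590.6 − 14129.6 = 3461.0 ≈ 3461 km

3461 km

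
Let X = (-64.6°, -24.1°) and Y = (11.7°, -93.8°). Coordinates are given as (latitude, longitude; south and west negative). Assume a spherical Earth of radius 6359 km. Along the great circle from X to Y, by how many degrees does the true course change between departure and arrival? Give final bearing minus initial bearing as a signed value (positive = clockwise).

+43.0°

Initial bearing θ₁ = atan2(sin Δλ cos φ₂, cos φ₁ sin φ₂ − sin φ₁ cos φ₂ cos Δλ) = 293.21°
Final bearing θ₂ = (initial bearing from the destination back to the start) + 180° = 336.26°
Δθ = θ₂ − θ₁ = +43.0°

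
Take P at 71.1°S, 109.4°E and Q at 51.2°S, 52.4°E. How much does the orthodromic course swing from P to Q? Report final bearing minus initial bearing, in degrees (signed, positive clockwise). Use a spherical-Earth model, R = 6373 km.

At departure: θ₁ = atan2(sin Δλ cos φ₂, cos φ₁ sin φ₂ − sin φ₁ cos φ₂ cos Δλ) = 277.63°
At arrival: θ₂ = atan2(sin Δλ cos φ₁, −cos φ₂ sin φ₁ + sin φ₂ cos φ₁ cos Δλ) = 329.18°
Δθ = θ₂ − θ₁ = +51.5°

+51.5°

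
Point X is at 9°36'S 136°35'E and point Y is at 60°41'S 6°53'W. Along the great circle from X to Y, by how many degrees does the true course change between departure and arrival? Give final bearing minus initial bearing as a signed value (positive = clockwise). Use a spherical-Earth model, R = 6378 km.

+125.3°

Initial bearing θ₁ = atan2(sin Δλ cos φ₂, cos φ₁ sin φ₂ − sin φ₁ cos φ₂ cos Δλ) = 197.48°
Final bearing θ₂ = (initial bearing from the destination back to the start) + 180° = 322.77°
Δθ = θ₂ − θ₁ = +125.3°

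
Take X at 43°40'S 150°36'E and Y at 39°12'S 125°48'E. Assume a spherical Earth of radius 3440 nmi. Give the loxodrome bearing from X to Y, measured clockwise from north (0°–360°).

Δψ = ln[tan(π/4+φ₂/2)/tan(π/4+φ₁/2)] = +0.1040
Δλ = -0.4328 rad (taken the short way round)
course = atan2(Δλ, Δψ) = 283.52°

283.5°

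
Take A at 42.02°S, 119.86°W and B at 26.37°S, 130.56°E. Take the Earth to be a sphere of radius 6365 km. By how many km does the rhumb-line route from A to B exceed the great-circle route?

633 km

Great circle: cos σ = sin φ₁ sin φ₂ + cos φ₁ cos φ₂ cos Δλ,  σ = 1.4965 rad → d_gc = 9525.0 km
Rhumb line: Δψ = +0.3322, q = Δφ/Δψ = 0.8222, d_rh = R√(Δφ²+q²Δλ²) = 10158.2 km
Excess = 10158.2 − 9525.0 = 633.2 ≈ 633 km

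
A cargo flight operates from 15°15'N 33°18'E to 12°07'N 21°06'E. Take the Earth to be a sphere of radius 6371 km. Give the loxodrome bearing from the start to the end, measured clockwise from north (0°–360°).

255.2°

Meridional parts: M(φ₁)=+0.2694, M(φ₂)=+0.2131 → ΔM = -0.0563;  Δλ = -0.2129 rad
tan C = Δλ / ΔM = +3.7826 → C = 255.19°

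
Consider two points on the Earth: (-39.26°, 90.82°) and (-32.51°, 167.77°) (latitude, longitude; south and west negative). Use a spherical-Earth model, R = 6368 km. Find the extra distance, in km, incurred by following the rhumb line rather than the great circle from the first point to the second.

Great circle: cos σ = sin φ₁ sin φ₂ + cos φ₁ cos φ₂ cos Δλ,  σ = 1.0615 rad → d_gc = 6759.7 km
Rhumb line: Δψ = +0.1456, q = Δφ/Δψ = 0.8092, d_rh = R√(Δφ²+q²Δλ²) = 6961.5 km
Excess = 6961.5 − 6759.7 = 201.8 ≈ 202 km

202 km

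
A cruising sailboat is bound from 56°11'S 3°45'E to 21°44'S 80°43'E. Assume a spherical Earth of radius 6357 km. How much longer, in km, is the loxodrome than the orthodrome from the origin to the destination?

256 km

Great circle: cos σ = sin φ₁ sin φ₂ + cos φ₁ cos φ₂ cos Δλ,  σ = 1.1327 rad → d_gc = 7200.5 km
Rhumb line: Δψ = +0.8020, q = Δφ/Δψ = 0.7497, d_rh = R√(Δφ²+q²Δλ²) = 7456.1 km
Excess = 7456.1 − 7200.5 = 255.6 ≈ 256 km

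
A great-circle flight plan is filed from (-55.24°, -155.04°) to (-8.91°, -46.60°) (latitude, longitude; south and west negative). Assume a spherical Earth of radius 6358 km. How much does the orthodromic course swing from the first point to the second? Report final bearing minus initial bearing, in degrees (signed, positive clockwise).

-77.4°

Initial bearing θ₁ = atan2(sin Δλ cos φ₂, cos φ₁ sin φ₂ − sin φ₁ cos φ₂ cos Δλ) = 110.21°
Final bearing θ₂ = (initial bearing from the destination back to the start) + 180° = 32.79°
Δθ = θ₂ − θ₁ = -77.4°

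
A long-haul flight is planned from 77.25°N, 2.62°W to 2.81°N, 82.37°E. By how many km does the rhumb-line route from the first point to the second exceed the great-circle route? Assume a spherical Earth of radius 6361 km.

Great circle: cos σ = sin φ₁ sin φ₂ + cos φ₁ cos φ₂ cos Δλ,  σ = 1.5037 rad → d_gc = 9564.9 km
Rhumb line: Δψ = -2.1426, q = Δφ/Δψ = 0.6064, d_rh = R√(Δφ²+q²Δλ²) = 10051.6 km
Excess = 10051.6 − 9564.9 = 486.7 ≈ 487 km

487 km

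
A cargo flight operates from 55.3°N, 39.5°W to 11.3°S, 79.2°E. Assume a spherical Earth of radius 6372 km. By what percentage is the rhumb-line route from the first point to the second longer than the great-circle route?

5.0%

Great circle: σ = 2.0144 rad → d_gc = Rσ = 12835.6 km
Rhumb: Δφ = -1.1624, Δλ = +2.0717, Δψ = -1.3619, q = Δφ/Δψ = 0.8535 → d_rh = R√(Δφ²+q²Δλ²) = 13483.5 km
Excess = (13483.5 − 12835.6) / 12835.6 = 647.9 / 12835.6 = 5.048% ≈ 5.0%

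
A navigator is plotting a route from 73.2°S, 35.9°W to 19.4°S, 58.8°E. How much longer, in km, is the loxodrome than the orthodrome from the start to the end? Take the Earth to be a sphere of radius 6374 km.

Great circle: cos σ = sin φ₁ sin φ₂ + cos φ₁ cos φ₂ cos Δλ,  σ = 1.2707 rad → d_gc = 8099.2 km
Rhumb line: Δψ = +1.5675, q = Δφ/Δψ = 0.5990, d_rh = R√(Δφ²+q²Δλ²) = 8697.5 km
Excess = 8697.5 − 8099.2 = 598.3 ≈ 598 km

598 km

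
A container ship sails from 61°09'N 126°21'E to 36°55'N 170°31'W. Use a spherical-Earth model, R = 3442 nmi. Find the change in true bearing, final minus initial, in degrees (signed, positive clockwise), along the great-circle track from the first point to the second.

+50.8°

At departure: θ₁ = atan2(sin Δλ cos φ₂, cos φ₁ sin φ₂ − sin φ₁ cos φ₂ cos Δλ) = 92.14°
At arrival: θ₂ = atan2(sin Δλ cos φ₁, −cos φ₂ sin φ₁ + sin φ₂ cos φ₁ cos Δλ) = 142.91°
Δθ = θ₂ − θ₁ = +50.8°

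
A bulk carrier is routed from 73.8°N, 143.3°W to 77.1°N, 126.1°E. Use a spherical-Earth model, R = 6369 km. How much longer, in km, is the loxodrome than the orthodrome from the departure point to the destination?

244 km

Great circle: cos σ = sin φ₁ sin φ₂ + cos φ₁ cos φ₂ cos Δλ,  σ = 0.3614 rad → d_gc = 2301.7 km
Rhumb line: Δψ = +0.2302, q = Δφ/Δψ = 0.2502, d_rh = R√(Δφ²+q²Δλ²) = 2545.9 km
Excess = 2545.9 − 2301.7 = 244.2 ≈ 244 km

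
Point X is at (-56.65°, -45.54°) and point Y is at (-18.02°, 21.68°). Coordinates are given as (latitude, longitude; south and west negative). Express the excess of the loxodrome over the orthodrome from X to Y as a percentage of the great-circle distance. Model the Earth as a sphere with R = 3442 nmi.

Great circle: σ = 1.0919 rad → d_gc = Rσ = 3758.2 nmi
Rhumb: Δφ = +0.6742, Δλ = +1.1732, Δψ = +0.8857, q = Δφ/Δψ = 0.7612 → d_rh = R√(Δφ²+q²Δλ²) = 3851.6 nmi
Excess = (3851.6 − 3758.2) / 3758.2 = 93.4 / 3758.2 = 2.49% ≈ 2.5%

2.5%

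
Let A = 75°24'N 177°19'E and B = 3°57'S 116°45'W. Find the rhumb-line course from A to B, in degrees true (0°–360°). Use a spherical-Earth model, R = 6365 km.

Meridional parts: M(φ₁)=+2.0549, M(φ₂)=-0.0690 → ΔM = -2.1239;  Δλ = +1.1508 rad
tan C = Δλ / ΔM = -0.5418 → C = 151.55°

151.6°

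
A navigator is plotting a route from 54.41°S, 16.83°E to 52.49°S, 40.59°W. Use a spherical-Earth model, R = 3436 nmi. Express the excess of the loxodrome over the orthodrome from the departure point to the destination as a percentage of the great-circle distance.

2.9%

Great circle: σ = 0.5810 rad → d_gc = Rσ = 1996.47 nmi
Rhumb: Δφ = +0.0335, Δλ = -1.0022, Δψ = +0.0563, q = Δφ/Δψ = 0.5954 → d_rh = R√(Δφ²+q²Δλ²) = 2053.44 nmi
Excess = (2053.44 − 1996.47) / 1996.47 = 56.97 / 1996.47 = 2.854% ≈ 2.9%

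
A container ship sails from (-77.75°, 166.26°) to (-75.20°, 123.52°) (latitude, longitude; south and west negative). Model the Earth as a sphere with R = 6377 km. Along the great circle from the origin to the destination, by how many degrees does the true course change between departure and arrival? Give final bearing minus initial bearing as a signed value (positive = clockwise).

Initial bearing θ₁ = atan2(sin Δλ cos φ₂, cos φ₁ sin φ₂ − sin φ₁ cos φ₂ cos Δλ) = 262.83°
Final bearing θ₂ = (initial bearing from the destination back to the start) + 180° = 304.50°
Δθ = θ₂ − θ₁ = +41.7°

+41.7°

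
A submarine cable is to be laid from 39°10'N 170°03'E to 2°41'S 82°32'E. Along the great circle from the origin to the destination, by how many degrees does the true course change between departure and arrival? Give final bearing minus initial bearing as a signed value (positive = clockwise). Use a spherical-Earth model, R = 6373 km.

At departure: θ₁ = atan2(sin Δλ cos φ₂, cos φ₁ sin φ₂ − sin φ₁ cos φ₂ cos Δλ) = 266.35°
At arrival: θ₂ = atan2(sin Δλ cos φ₁, −cos φ₂ sin φ₁ + sin φ₂ cos φ₁ cos Δλ) = 230.77°
Δθ = θ₂ − θ₁ = -35.6°

-35.6°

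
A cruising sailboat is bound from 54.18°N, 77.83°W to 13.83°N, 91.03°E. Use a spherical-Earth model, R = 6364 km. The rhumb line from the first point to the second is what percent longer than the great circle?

Great circle: σ = 1.9431 rad → d_gc = Rσ = 12365.7 km
Rhumb: Δφ = -0.7042, Δλ = +2.9472, Δψ = -0.8858, q = Δφ/Δψ = 0.7951 → d_rh = R√(Δφ²+q²Δλ²) = 15570.8 km
Excess = (15570.8 − 12365.7) / 12365.7 = 3205.1 / 12365.7 = 25.92% ≈ 25.9%

25.9%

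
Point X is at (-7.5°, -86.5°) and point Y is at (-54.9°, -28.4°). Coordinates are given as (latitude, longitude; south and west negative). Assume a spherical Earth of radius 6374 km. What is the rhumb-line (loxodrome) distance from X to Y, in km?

7436 km

Δψ = ln[tan(π/4+φ₂/2)/tan(π/4+φ₁/2)] = -1.0199;  Δφ = -0.8273 rad,  Δλ = +1.0140 rad
q = Δφ/Δψ = 0.8111
d = R·√(Δφ² + q²Δλ²) = 6374·1.16659 = 7436 km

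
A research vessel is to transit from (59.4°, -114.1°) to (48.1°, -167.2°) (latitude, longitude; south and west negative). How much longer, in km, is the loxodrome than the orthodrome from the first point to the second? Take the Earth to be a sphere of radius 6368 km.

88 km

Great circle: cos σ = sin φ₁ sin φ₂ + cos φ₁ cos φ₂ cos Δλ,  σ = 0.5647 rad → d_gc = 3595.7 km
Rhumb line: Δψ = -0.3361, q = Δφ/Δψ = 0.5868, d_rh = R√(Δφ²+q²Δλ²) = 3683.6 km
Excess = 3683.6 − 3595.7 = 87.9 ≈ 88 km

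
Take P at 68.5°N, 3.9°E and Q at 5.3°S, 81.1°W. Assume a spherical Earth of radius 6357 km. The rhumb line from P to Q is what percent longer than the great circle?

Great circle: σ = 1.6250 rad → d_gc = Rσ = 10329.9 km
Rhumb: Δφ = -1.2881, Δλ = -1.4835, Δψ = -1.7541, q = Δφ/Δψ = 0.7343 → d_rh = R√(Δφ²+q²Δλ²) = 10723.9 km
Excess = (10723.9 − 10329.9) / 10329.9 = 394.0 / 10329.9 = 3.81% ≈ 3.8%

3.8%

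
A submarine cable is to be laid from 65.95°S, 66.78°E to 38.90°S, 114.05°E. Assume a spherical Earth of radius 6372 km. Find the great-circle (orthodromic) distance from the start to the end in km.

Haversine: a = sin²(Δφ/2)+cos φ₁ cos φ₂ sin²(Δλ/2) = 0.10567;  σ = 2·atan2(√a,√(1−a))
σ = 37.940° → d = Rσ = 6372·0.66217 = 4219 km

4219 km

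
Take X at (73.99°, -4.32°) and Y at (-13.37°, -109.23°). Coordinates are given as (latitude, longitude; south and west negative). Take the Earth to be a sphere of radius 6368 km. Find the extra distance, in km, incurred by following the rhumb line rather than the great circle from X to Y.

Great circle: cos σ = sin φ₁ sin φ₂ + cos φ₁ cos φ₂ cos Δλ,  σ = 1.8664 rad → d_gc = 11885.2 km
Rhumb line: Δψ = -2.1971, q = Δφ/Δψ = 0.6940, d_rh = R√(Δφ²+q²Δλ²) = 12639.1 km
Excess = 12639.1 − 11885.2 = 753.9 ≈ 754 km

754 km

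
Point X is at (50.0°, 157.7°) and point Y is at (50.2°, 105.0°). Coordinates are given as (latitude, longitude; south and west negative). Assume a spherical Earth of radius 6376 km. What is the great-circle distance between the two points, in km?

cos σ = sin φ₁ sin φ₂ + cos φ₁ cos φ₂ cos Δλ
      = sin(50.00°)sin(50.20°) + cos(50.00°)cos(50.20°)cos(-52.70°) = 0.8379
σ = 33.083° → d = Rσ = 6376·0.57742 = 3682 km

3682 km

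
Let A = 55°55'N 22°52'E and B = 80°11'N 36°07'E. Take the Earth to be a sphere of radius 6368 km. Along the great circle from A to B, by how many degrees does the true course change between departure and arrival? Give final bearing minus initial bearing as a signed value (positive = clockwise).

+12.6°

At departure: θ₁ = atan2(sin Δλ cos φ₂, cos φ₁ sin φ₂ − sin φ₁ cos φ₂ cos Δλ) = 5.38°
At arrival: θ₂ = atan2(sin Δλ cos φ₁, −cos φ₂ sin φ₁ + sin φ₂ cos φ₁ cos Δλ) = 17.96°
Δθ = θ₂ − θ₁ = +12.6°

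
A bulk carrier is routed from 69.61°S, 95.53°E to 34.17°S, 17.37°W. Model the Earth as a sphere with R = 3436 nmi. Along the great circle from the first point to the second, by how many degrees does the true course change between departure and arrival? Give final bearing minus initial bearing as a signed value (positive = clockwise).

Initial bearing θ₁ = atan2(sin Δλ cos φ₂, cos φ₁ sin φ₂ − sin φ₁ cos φ₂ cos Δλ) = 236.87°
Final bearing θ₂ = (initial bearing from the destination back to the start) + 180° = 339.35°
Δθ = θ₂ − θ₁ = +102.5°

+102.5°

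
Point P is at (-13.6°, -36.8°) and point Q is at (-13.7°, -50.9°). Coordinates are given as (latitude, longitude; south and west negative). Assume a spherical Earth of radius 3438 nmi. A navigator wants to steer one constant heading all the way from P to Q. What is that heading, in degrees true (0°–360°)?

269.6°

Δψ = ln[tan(π/4+φ₂/2)/tan(π/4+φ₁/2)] = -0.0018
Δλ = -0.2461 rad (taken the short way round)
course = atan2(Δλ, Δψ) = 269.58°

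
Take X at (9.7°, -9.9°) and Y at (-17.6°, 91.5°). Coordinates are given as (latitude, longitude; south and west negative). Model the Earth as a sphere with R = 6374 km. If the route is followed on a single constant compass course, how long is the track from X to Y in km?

Δψ = ln[tan(π/4+φ₂/2)/tan(π/4+φ₁/2)] = -0.4822;  Δφ = -0.4765 rad,  Δλ = +1.7698 rad
q = Δφ/Δψ = 0.9881
d = R·√(Δφ² + q²Δλ²) = 6374·1.81237 = 11552 km

11552 km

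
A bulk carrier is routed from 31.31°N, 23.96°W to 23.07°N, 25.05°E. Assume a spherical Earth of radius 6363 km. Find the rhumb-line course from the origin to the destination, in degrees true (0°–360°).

100.7°

Δψ = ln[tan(π/4+φ₂/2)/tan(π/4+φ₁/2)] = -0.1619
Δλ = +0.8554 rad (taken the short way round)
course = atan2(Δλ, Δψ) = 100.72°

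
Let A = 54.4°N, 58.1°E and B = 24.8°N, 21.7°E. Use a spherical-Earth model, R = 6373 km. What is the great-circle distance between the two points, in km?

4446 km

cos σ = sin φ₁ sin φ₂ + cos φ₁ cos φ₂ cos Δλ
      = sin(54.40°)sin(24.80°) + cos(54.40°)cos(24.80°)cos(-36.40°) = 0.7664
σ = 39.969° → d = Rσ = 6373·0.69759 = 4446 km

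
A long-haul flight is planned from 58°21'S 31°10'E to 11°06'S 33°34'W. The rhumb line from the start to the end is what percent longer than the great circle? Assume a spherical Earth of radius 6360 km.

2.1%

Great circle: σ = 1.1770 rad → d_gc = Rσ = 7485.9 km
Rhumb: Δφ = +0.8247, Δλ = -1.1298, Δψ = +1.0658, q = Δφ/Δψ = 0.7738 → d_rh = R√(Δφ²+q²Δλ²) = 7643.4 km
Excess = (7643.4 − 7485.9) / 7485.9 = 157.5 / 7485.9 = 2.10% ≈ 2.1%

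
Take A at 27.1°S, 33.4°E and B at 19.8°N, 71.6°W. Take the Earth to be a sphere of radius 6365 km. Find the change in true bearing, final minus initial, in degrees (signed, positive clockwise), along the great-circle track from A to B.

Initial bearing θ₁ = atan2(sin Δλ cos φ₂, cos φ₁ sin φ₂ − sin φ₁ cos φ₂ cos Δλ) = 281.85°
Final bearing θ₂ = (initial bearing from the destination back to the start) + 180° = 292.18°
Δθ = θ₂ − θ₁ = +10.3°

+10.3°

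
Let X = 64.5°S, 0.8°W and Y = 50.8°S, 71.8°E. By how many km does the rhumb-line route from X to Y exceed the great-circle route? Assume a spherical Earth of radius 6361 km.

Great circle: cos σ = sin φ₁ sin φ₂ + cos φ₁ cos φ₂ cos Δλ,  σ = 0.6748 rad → d_gc = 4292.5 km
Rhumb line: Δψ = +0.4534, q = Δφ/Δψ = 0.5274, d_rh = R√(Δφ²+q²Δλ²) = 4514.5 km
Excess = 4514.5 − 4292.5 = 222.0 ≈ 222 km

222 km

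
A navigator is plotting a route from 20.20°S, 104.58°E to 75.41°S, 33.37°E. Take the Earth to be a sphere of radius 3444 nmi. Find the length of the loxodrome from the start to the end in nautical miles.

4115 nmi

Rhumb course C = atan2(Δλ, Δψ) with Δψ = ln[tan(π/4+φ₂/2)/tan(π/4+φ₁/2)] = -1.6955, Δλ = -1.2428 → C = 216.24°
d = R·|Δφ| / |cos C| = 3444·0.96360 / 0.80653 = 4115 nmi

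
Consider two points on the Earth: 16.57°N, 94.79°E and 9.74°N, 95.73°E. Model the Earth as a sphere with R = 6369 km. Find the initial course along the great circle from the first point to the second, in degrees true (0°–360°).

172.3°

θ = atan2( sin Δλ·cos φ₂ ,  cos φ₁ sin φ₂ − sin φ₁ cos φ₂ cos Δλ )
  = atan2(+0.0162, -0.1189) = 172.26°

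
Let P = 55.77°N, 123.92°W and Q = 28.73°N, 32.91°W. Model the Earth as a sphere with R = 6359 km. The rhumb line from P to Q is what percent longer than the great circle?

Great circle: σ = 1.1715 rad → d_gc = Rσ = 7449.9 km
Rhumb: Δφ = -0.4719, Δλ = +1.5884, Δψ = -0.6540, q = Δφ/Δψ = 0.7216 → d_rh = R√(Δφ²+q²Δλ²) = 7882.3 km
Excess = (7882.3 − 7449.9) / 7449.9 = 432.4 / 7449.9 = 5.80% ≈ 5.8%

5.8%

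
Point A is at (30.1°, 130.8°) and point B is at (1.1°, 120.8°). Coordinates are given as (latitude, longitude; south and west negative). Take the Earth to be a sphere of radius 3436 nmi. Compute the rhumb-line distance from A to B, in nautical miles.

Rhumb course C = atan2(Δλ, Δψ) with Δψ = ln[tan(π/4+φ₂/2)/tan(π/4+φ₁/2)] = -0.5321, Δλ = -0.1745 → C = 198.16°
d = R·|Δφ| / |cos C| = 3436·0.50615 / 0.95019 = 1830 nmi

1830 nmi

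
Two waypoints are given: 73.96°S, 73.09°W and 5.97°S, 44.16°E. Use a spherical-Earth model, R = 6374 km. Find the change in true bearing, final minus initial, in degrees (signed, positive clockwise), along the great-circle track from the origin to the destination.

-103.6°

At departure: θ₁ = atan2(sin Δλ cos φ₂, cos φ₁ sin φ₂ − sin φ₁ cos φ₂ cos Δλ) = 117.81°
At arrival: θ₂ = atan2(sin Δλ cos φ₁, −cos φ₂ sin φ₁ + sin φ₂ cos φ₁ cos Δλ) = 14.22°
Δθ = θ₂ − θ₁ = -103.6°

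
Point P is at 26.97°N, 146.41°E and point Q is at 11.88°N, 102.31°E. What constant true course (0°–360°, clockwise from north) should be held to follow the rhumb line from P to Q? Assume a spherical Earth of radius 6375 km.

Δψ = ln[tan(π/4+φ₂/2)/tan(π/4+φ₁/2)] = -0.2803
Δλ = -0.7697 rad (taken the short way round)
course = atan2(Δλ, Δψ) = 249.99°

250.0°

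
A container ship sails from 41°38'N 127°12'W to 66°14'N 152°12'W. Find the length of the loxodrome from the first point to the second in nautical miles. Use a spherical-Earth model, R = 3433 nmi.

1701 nmi

Δψ = ln[tan(π/4+φ₂/2)/tan(π/4+φ₁/2)] = +0.7580;  Δφ = +0.4294 rad,  Δλ = -0.4363 rad
q = Δφ/Δψ = 0.5664
d = R·√(Δφ² + q²Δλ²) = 3433·0.49540 = 1701 nmi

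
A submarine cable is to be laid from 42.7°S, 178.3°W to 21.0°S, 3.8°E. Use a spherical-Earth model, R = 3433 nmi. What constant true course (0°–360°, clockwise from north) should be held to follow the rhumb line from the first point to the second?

278.3°

Meridional parts: M(φ₁)=-0.8257, M(φ₂)=-0.3750 → ΔM = +0.4507;  Δλ = -3.1049 rad
tan C = Δλ / ΔM = -6.8894 → C = 278.26°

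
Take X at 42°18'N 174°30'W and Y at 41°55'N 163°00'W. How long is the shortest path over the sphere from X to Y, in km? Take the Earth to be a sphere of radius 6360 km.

Haversine: a = sin²(Δφ/2)+cos φ₁ cos φ₂ sin²(Δλ/2) = 0.00554;  σ = 2·atan2(√a,√(1−a))
σ = 8.534° → d = Rσ = 6360·0.14894 = 947 km

947 km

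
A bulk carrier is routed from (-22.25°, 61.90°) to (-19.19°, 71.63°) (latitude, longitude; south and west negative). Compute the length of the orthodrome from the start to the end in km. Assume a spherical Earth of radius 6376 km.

cos σ = sin φ₁ sin φ₂ + cos φ₁ cos φ₂ cos Δλ
      = sin(-22.25°)sin(-19.19°) + cos(-22.25°)cos(-19.19°)cos(9.73°) = 0.9860
σ = 9.599° → d = Rσ = 6376·0.16753 = 1068 km

1068 km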